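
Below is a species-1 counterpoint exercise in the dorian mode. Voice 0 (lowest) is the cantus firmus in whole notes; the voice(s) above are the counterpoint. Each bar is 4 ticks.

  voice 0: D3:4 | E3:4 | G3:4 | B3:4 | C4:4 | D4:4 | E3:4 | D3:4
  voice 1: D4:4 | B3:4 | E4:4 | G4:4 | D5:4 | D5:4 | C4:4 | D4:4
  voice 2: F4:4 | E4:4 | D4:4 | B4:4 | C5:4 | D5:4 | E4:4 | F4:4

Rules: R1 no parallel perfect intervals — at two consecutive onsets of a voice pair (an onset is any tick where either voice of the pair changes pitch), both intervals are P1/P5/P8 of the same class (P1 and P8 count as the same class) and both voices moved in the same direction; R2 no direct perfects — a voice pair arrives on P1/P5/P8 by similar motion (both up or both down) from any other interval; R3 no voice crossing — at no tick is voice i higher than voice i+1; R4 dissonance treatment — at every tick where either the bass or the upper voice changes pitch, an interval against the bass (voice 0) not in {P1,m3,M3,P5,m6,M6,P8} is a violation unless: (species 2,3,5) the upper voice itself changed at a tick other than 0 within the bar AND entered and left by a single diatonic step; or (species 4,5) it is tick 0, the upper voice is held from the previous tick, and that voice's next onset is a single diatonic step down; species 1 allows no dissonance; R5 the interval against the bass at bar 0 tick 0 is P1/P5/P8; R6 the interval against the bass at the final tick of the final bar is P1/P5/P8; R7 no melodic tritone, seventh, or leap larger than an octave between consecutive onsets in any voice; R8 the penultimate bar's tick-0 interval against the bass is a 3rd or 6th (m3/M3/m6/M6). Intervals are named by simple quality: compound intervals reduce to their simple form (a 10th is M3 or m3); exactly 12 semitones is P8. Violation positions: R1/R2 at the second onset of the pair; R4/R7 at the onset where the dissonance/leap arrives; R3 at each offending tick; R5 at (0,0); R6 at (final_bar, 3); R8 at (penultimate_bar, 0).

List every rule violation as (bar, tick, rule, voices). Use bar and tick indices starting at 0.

(0, 0, R5, (0, 2))
(2, 0, R3, (1, 2))
(2, 1, R3, (1, 2))
(2, 2, R3, (1, 2))
(2, 3, R3, (1, 2))
(3, 0, R2, (0, 2))
(4, 0, R1, (0, 2))
(4, 0, R3, (1, 2))
(4, 0, R4, (0, 1))
(4, 1, R3, (1, 2))
(4, 2, R3, (1, 2))
(4, 3, R3, (1, 2))
(5, 0, R1, (0, 2))
(6, 0, R1, (0, 2))
(6, 0, R7, (0,))
(6, 0, R7, (1,))
(6, 0, R7, (2,))
(6, 0, R8, (0, 2))
(7, 3, R6, (0, 2))

bar 0: v0=D3 v1=D4 v2=F4 downbeat m3
bar 1: v0=E3 v1=B3 v2=E4 downbeat P8
bar 2: v0=G3 v1=E4 v2=D4 downbeat P5
bar 3: v0=B3 v1=G4 v2=B4 downbeat P8
bar 4: v0=C4 v1=D5 v2=C5 downbeat P8
bar 5: v0=D4 v1=D5 v2=D5 downbeat P8
bar 6: v0=E3 v1=C4 v2=E4 downbeat P8
bar 7: v0=D3 v1=D4 v2=F4 downbeat m3
  -> R5 @ bar 0 tick 0 v(0, 2): opens on m3
  -> R3 @ bar 2 tick 0 v(1, 2): E4 above D4
  -> R3 @ bar 2 tick 1 v(1, 2): E4 above D4
  -> R3 @ bar 2 tick 2 v(1, 2): E4 above D4
  -> R3 @ bar 2 tick 3 v(1, 2): E4 above D4
  -> R2 @ bar 3 tick 0 v(0, 2): G3/D4 P5 -> B3/B4 P8 similar
  -> R1 @ bar 4 tick 0 v(0, 2): B3/B4 P8 -> C4/C5 P8 similar
  -> R3 @ bar 4 tick 0 v(1, 2): D5 above C5
  -> R4 @ bar 4 tick 0 v(0, 1): C4/D5 M2 untreated
  -> R3 @ bar 4 tick 1 v(1, 2): D5 above C5
  -> R3 @ bar 4 tick 2 v(1, 2): D5 above C5
  -> R3 @ bar 4 tick 3 v(1, 2): D5 above C5
  -> R1 @ bar 5 tick 0 v(0, 2): C4/C5 P8 -> D4/D5 P8 similar
  -> R1 @ bar 6 tick 0 v(0, 2): D4/D5 P8 -> E3/E4 P8 similar
  -> R7 @ bar 6 tick 0 v(0,): D4->E3 leap 10st
  -> R7 @ bar 6 tick 0 v(1,): D5->C4 leap 14st
  -> R7 @ bar 6 tick 0 v(2,): D5->E4 leap 10st
  -> R8 @ bar 6 tick 0 v(0, 2): penult P8 not 3rd/6th
  -> R6 @ bar 7 tick 3 v(0, 2): closes on m3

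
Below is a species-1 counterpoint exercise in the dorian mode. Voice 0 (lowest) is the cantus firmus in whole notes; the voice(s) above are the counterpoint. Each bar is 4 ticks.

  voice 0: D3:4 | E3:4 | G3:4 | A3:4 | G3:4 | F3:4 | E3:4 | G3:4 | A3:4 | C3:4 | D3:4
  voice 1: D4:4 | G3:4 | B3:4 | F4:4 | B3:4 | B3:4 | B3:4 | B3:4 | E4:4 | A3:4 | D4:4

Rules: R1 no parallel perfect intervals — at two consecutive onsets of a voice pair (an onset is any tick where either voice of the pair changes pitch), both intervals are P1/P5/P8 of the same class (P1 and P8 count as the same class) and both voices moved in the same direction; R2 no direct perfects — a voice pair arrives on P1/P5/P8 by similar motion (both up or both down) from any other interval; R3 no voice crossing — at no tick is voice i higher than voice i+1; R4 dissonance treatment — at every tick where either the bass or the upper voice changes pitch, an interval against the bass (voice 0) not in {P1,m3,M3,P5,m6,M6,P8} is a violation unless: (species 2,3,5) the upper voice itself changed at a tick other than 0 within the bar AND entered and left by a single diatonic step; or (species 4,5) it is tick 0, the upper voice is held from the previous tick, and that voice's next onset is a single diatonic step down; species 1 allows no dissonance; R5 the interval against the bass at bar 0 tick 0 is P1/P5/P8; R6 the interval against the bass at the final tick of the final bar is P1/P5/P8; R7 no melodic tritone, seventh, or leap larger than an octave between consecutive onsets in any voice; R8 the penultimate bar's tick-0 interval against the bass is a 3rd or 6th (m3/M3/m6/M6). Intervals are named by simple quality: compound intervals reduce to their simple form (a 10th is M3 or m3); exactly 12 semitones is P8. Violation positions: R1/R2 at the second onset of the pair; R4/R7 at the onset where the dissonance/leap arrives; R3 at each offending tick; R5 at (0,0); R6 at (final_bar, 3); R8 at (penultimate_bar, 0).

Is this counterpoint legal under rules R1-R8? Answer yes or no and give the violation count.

bar 0: v0=D3 v1=D4 (P8)
bar 1: v0=E3 v1=G3 (m3)
bar 2: v0=G3 v1=B3 (M3)
bar 3: v0=A3 v1=F4 (m6)
bar 4: v0=G3 v1=B3 (M3)
bar 5: v0=F3 v1=B3 (TT)
bar 6: v0=E3 v1=B3 (P5)
bar 7: v0=G3 v1=B3 (M3)
bar 8: v0=A3 v1=E4 (P5)
bar 9: v0=C3 v1=A3 (M6)
bar 10: v0=D3 v1=D4 (P8)
  R7 @ bar3.0: B3->F4 leap 6st
  R7 @ bar4.0: F4->B3 leap 6st
  R4 @ bar5.0: F3/B3 TT untreated
  R2 @ bar8.0: G3/B3 M3 -> A3/E4 P5 similar
  R2 @ bar10.0: C3/A3 M6 -> D3/D4 P8 similar

No (5 violations)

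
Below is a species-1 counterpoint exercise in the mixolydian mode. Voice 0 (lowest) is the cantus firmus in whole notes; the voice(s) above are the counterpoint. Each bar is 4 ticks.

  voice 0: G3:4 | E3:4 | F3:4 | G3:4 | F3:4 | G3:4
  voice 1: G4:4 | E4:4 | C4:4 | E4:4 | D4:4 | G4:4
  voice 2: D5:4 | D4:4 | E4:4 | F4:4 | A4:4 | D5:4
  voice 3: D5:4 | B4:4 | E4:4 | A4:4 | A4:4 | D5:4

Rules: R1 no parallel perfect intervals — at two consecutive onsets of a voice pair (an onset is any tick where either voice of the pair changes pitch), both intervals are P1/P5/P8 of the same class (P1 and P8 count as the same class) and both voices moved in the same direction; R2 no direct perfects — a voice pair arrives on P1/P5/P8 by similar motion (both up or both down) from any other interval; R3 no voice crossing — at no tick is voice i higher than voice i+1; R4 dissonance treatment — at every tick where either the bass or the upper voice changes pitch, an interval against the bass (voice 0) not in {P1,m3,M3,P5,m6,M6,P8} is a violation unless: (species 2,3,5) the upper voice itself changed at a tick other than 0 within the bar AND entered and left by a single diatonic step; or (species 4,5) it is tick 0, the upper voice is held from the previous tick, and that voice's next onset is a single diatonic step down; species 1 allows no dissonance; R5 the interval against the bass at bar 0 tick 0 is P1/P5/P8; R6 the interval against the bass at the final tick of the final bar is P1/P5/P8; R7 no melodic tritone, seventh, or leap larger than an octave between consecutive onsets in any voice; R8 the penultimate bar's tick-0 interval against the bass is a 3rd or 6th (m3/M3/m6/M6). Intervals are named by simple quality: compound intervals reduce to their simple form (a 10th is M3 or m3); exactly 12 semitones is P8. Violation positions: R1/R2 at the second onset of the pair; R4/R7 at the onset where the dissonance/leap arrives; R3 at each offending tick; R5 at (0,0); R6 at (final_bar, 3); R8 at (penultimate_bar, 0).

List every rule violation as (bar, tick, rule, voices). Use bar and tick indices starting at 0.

(1, 0, R1, (0, 1))
(1, 0, R1, (0, 3))
(1, 0, R1, (1, 3))
(1, 0, R3, (1, 2))
(1, 0, R4, (0, 2))
(1, 1, R3, (1, 2))
(1, 2, R3, (1, 2))
(1, 3, R3, (1, 2))
(2, 0, R4, (0, 2))
(2, 0, R4, (0, 3))
(3, 0, R4, (0, 2))
(3, 0, R4, (0, 3))
(5, 0, R1, (1, 2))
(5, 0, R1, (1, 3))
(5, 0, R1, (2, 3))
(5, 0, R2, (0, 1))
(5, 0, R2, (0, 2))
(5, 0, R2, (0, 3))

bar 0: v0=G3 v1=G4 v2=D5 v3=D5 downbeat P5
bar 1: v0=E3 v1=E4 v2=D4 v3=B4 downbeat P5
bar 2: v0=F3 v1=C4 v2=E4 v3=E4 downbeat M7
bar 3: v0=G3 v1=E4 v2=F4 v3=A4 downbeat M2
bar 4: v0=F3 v1=D4 v2=A4 v3=A4 downbeat M3
bar 5: v0=G3 v1=G4 v2=D5 v3=D5 downbeat P5
  -> R1 @ bar 1 tick 0 v(0, 1): G3/G4 P8 -> E3/E4 P8 similar
  -> R1 @ bar 1 tick 0 v(0, 3): G3/D5 P5 -> E3/B4 P5 similar
  -> R1 @ bar 1 tick 0 v(1, 3): G4/D5 P5 -> E4/B4 P5 similar
  -> R3 @ bar 1 tick 0 v(1, 2): E4 above D4
  -> R4 @ bar 1 tick 0 v(0, 2): E3/D4 m7 untreated
  -> R3 @ bar 1 tick 1 v(1, 2): E4 above D4
  -> R3 @ bar 1 tick 2 v(1, 2): E4 above D4
  -> R3 @ bar 1 tick 3 v(1, 2): E4 above D4
  -> R4 @ bar 2 tick 0 v(0, 2): F3/E4 M7 untreated
  -> R4 @ bar 2 tick 0 v(0, 3): F3/E4 M7 untreated
  -> R4 @ bar 3 tick 0 v(0, 2): G3/F4 m7 untreated
  -> R4 @ bar 3 tick 0 v(0, 3): G3/A4 M2 untreated
  -> R1 @ bar 5 tick 0 v(1, 2): D4/A4 P5 -> G4/D5 P5 similar
  -> R1 @ bar 5 tick 0 v(1, 3): D4/A4 P5 -> G4/D5 P5 similar
  -> R1 @ bar 5 tick 0 v(2, 3): A4/A4 P1 -> D5/D5 P1 similar
  -> R2 @ bar 5 tick 0 v(0, 1): F3/D4 M6 -> G3/G4 P8 similar
  -> R2 @ bar 5 tick 0 v(0, 2): F3/A4 M3 -> G3/D5 P5 similar
  -> R2 @ bar 5 tick 0 v(0, 3): F3/A4 M3 -> G3/D5 P5 similar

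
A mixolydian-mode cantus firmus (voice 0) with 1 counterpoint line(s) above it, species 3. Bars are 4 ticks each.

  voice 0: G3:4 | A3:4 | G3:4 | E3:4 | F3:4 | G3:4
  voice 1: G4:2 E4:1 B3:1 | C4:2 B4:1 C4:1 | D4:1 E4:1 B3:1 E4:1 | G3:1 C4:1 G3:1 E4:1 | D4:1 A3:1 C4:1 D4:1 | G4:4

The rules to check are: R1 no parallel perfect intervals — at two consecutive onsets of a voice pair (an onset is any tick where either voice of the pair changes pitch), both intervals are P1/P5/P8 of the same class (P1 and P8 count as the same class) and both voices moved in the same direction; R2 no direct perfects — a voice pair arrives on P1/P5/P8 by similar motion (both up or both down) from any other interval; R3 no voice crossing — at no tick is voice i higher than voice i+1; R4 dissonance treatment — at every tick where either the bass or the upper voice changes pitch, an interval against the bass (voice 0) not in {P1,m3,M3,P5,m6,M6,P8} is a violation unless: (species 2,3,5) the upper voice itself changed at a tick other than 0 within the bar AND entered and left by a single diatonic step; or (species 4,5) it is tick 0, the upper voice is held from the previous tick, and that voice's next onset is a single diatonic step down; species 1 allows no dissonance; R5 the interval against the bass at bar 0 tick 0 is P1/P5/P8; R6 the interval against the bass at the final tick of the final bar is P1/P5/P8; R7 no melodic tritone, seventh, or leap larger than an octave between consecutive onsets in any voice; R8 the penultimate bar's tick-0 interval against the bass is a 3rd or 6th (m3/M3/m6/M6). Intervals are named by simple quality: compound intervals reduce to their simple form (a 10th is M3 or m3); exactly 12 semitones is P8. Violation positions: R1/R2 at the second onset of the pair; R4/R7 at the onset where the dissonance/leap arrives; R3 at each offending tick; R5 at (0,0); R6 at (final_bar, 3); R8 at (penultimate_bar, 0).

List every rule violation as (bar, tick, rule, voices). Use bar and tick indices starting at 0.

bar 0: v0=G3 v1=G4 downbeat P8
bar 1: v0=A3 v1=C4 downbeat m3
bar 2: v0=G3 v1=D4 downbeat P5
bar 3: v0=E3 v1=G3 downbeat m3
bar 4: v0=F3 v1=D4 downbeat M6
bar 5: v0=G3 v1=G4 downbeat P8
  -> R4 @ bar 1 tick 2 v(0, 1): A3/B4 M2 untreated
  -> R7 @ bar 1 tick 2 v(1,): C4->B4 leap 11st
  -> R7 @ bar 1 tick 3 v(1,): B4->C4 leap 11st
  -> R2 @ bar 5 tick 0 v(0, 1): F3/D4 M6 -> G3/G4 P8 similar

(1, 2, R4, (0, 1))
(1, 2, R7, (1,))
(1, 3, R7, (1,))
(5, 0, R2, (0, 1))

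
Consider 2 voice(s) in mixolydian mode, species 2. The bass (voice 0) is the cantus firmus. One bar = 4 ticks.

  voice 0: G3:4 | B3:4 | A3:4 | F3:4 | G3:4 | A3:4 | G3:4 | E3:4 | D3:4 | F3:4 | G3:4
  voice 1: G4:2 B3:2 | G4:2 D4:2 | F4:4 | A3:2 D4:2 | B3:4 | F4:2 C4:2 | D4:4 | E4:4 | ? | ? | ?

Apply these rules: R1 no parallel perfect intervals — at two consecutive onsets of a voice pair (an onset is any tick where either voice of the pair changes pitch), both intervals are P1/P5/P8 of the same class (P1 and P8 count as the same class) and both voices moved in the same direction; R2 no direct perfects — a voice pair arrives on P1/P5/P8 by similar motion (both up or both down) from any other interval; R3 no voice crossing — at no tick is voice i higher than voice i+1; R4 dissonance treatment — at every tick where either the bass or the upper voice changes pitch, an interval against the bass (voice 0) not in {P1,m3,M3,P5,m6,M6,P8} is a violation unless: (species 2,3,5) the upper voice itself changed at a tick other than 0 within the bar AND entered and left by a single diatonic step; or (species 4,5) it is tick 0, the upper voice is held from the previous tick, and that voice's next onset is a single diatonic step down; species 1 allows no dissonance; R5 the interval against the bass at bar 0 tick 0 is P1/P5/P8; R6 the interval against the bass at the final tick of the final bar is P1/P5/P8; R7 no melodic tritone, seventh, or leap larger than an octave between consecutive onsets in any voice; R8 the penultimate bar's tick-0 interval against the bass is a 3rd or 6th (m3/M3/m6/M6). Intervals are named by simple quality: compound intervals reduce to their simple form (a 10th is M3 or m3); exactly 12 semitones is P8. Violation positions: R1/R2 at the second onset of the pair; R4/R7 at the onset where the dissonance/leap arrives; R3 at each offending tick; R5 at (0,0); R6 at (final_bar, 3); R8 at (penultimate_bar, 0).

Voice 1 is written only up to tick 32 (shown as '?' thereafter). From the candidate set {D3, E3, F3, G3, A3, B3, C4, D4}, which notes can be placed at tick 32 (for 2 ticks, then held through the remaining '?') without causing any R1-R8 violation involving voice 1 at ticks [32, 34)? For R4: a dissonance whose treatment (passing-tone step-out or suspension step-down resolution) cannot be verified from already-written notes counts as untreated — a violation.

D3: violates R1,R7
E3: violates R4
F3: violates R7
G3: violates R4
A3: violates R2
B3: legal
C4: violates R4
D4: violates R1

{B3}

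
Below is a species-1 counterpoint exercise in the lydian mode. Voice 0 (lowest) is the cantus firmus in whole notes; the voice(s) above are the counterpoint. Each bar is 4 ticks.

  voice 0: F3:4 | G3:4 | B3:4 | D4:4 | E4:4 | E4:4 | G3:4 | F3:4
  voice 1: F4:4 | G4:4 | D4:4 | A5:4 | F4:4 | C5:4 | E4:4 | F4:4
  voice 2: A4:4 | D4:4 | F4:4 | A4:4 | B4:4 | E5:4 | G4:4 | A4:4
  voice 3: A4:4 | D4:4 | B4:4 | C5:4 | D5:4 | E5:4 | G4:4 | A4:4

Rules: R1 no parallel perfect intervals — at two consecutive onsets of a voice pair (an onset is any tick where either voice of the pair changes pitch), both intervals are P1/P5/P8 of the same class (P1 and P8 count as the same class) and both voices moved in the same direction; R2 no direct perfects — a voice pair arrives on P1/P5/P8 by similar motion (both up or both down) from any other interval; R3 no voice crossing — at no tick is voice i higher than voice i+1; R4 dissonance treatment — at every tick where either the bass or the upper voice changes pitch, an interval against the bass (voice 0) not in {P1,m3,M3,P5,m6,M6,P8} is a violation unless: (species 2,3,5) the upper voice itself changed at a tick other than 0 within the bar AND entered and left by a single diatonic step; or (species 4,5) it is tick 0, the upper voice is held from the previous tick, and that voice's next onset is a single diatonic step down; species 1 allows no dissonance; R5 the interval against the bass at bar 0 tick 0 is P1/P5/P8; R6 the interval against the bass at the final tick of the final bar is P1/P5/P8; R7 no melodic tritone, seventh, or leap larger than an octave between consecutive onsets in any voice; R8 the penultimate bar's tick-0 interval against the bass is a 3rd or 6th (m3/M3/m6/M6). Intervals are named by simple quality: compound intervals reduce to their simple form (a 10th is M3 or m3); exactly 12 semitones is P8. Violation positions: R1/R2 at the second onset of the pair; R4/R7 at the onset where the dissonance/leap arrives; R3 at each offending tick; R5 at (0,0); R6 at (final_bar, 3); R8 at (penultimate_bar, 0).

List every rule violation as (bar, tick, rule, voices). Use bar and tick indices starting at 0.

(0, 0, R5, (0, 2))
(0, 0, R5, (0, 3))
(1, 0, R1, (0, 1))
(1, 0, R1, (2, 3))
(1, 0, R3, (1, 2))
(1, 1, R3, (1, 2))
(1, 2, R3, (1, 2))
(1, 3, R3, (1, 2))
(2, 0, R2, (0, 3))
(2, 0, R4, (0, 2))
(3, 0, R2, (0, 1))
(3, 0, R2, (0, 2))
(3, 0, R2, (1, 2))
(3, 0, R3, (1, 2))
(3, 0, R4, (0, 3))
(3, 0, R7, (1,))
(3, 1, R3, (1, 2))
(3, 2, R3, (1, 2))
(3, 3, R3, (1, 2))
(4, 0, R1, (0, 2))
(4, 0, R4, (0, 1))
(4, 0, R4, (0, 3))
(4, 0, R7, (1,))
(5, 0, R2, (2, 3))
(6, 0, R1, (0, 2))
(6, 0, R1, (0, 3))
(6, 0, R1, (2, 3))
(6, 0, R8, (0, 2))
(6, 0, R8, (0, 3))
(7, 0, R1, (2, 3))
(7, 3, R6, (0, 2))
(7, 3, R6, (0, 3))

bar 0: v0=F3 v1=F4 v2=A4 v3=A4 downbeat M3
bar 1: v0=G3 v1=G4 v2=D4 v3=D4 downbeat P5
bar 2: v0=B3 v1=D4 v2=F4 v3=B4 downbeat P8
bar 3: v0=D4 v1=A5 v2=A4 v3=C5 downbeat m7
bar 4: v0=E4 v1=F4 v2=B4 v3=D5 downbeat m7
bar 5: v0=E4 v1=C5 v2=E5 v3=E5 downbeat P8
bar 6: v0=G3 v1=E4 v2=G4 v3=G4 downbeat P8
bar 7: v0=F3 v1=F4 v2=A4 v3=A4 downbeat M3
  -> R5 @ bar 0 tick 0 v(0, 2): opens on M3
  -> R5 @ bar 0 tick 0 v(0, 3): opens on M3
  -> R1 @ bar 1 tick 0 v(0, 1): F3/F4 P8 -> G3/G4 P8 similar
  -> R1 @ bar 1 tick 0 v(2, 3): A4/A4 P1 -> D4/D4 P1 similar
  -> R3 @ bar 1 tick 0 v(1, 2): G4 above D4
  -> R3 @ bar 1 tick 1 v(1, 2): G4 above D4
  -> R3 @ bar 1 tick 2 v(1, 2): G4 above D4
  -> R3 @ bar 1 tick 3 v(1, 2): G4 above D4
  -> R2 @ bar 2 tick 0 v(0, 3): G3/D4 P5 -> B3/B4 P8 similar
  -> R4 @ bar 2 tick 0 v(0, 2): B3/F4 TT untreated
  -> R2 @ bar 3 tick 0 v(0, 1): B3/D4 m3 -> D4/A5 P5 similar
  -> R2 @ bar 3 tick 0 v(0, 2): B3/F4 TT -> D4/A4 P5 similar
  -> R2 @ bar 3 tick 0 v(1, 2): D4/F4 m3 -> A5/A4 P8 similar
  -> R3 @ bar 3 tick 0 v(1, 2): A5 above A4
  -> R4 @ bar 3 tick 0 v(0, 3): D4/C5 m7 untreated
  -> R7 @ bar 3 tick 0 v(1,): D4->A5 leap 19st
  -> R3 @ bar 3 tick 1 v(1, 2): A5 above A4
  -> R3 @ bar 3 tick 2 v(1, 2): A5 above A4
  -> R3 @ bar 3 tick 3 v(1, 2): A5 above A4
  -> R1 @ bar 4 tick 0 v(0, 2): D4/A4 P5 -> E4/B4 P5 similar
  -> R4 @ bar 4 tick 0 v(0, 1): E4/F4 m2 untreated
  -> R4 @ bar 4 tick 0 v(0, 3): E4/D5 m7 untreated
  -> R7 @ bar 4 tick 0 v(1,): A5->F4 leap 16st
  -> R2 @ bar 5 tick 0 v(2, 3): B4/D5 m3 -> E5/E5 P1 similar
  -> R1 @ bar 6 tick 0 v(0, 2): E4/E5 P8 -> G3/G4 P8 similar
  -> R1 @ bar 6 tick 0 v(0, 3): E4/E5 P8 -> G3/G4 P8 similar
  -> R1 @ bar 6 tick 0 v(2, 3): E5/E5 P1 -> G4/G4 P1 similar
  -> R8 @ bar 6 tick 0 v(0, 2): penult P8 not 3rd/6th
  -> R8 @ bar 6 tick 0 v(0, 3): penult P8 not 3rd/6th
  -> R1 @ bar 7 tick 0 v(2, 3): G4/G4 P1 -> A4/A4 P1 similar
  -> R6 @ bar 7 tick 3 v(0, 2): closes on M3
  -> R6 @ bar 7 tick 3 v(0, 3): closes on M3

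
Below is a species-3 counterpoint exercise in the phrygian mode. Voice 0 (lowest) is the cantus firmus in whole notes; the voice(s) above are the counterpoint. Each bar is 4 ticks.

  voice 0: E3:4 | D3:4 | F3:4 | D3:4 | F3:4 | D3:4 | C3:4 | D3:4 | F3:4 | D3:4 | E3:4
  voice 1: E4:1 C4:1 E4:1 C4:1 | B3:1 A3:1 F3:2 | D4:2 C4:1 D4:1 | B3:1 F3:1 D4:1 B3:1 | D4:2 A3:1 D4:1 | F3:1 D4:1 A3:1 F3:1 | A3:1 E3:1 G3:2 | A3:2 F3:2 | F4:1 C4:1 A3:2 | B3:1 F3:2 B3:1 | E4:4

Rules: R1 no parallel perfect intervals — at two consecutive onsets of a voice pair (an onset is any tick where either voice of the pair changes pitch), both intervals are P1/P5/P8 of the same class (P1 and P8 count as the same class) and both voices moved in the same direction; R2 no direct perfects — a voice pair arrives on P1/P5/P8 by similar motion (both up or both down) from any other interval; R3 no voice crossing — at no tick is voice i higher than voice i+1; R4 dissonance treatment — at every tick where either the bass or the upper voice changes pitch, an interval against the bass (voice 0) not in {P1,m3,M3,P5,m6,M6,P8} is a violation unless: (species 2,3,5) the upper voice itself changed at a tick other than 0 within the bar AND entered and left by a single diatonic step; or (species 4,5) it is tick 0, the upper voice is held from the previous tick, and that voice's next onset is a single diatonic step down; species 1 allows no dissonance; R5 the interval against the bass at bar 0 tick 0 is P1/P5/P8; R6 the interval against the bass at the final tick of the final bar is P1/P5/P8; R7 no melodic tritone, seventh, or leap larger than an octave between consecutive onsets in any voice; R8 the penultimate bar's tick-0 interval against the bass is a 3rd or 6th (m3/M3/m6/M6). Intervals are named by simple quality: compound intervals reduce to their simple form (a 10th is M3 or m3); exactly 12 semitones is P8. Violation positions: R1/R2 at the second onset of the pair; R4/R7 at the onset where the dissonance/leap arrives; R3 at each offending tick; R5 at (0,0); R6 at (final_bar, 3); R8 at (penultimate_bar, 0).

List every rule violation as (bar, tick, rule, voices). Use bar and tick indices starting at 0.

(3, 1, R7, (1,))
(7, 0, R1, (0, 1))
(8, 0, R2, (0, 1))
(9, 1, R7, (1,))
(9, 3, R7, (1,))
(10, 0, R2, (0, 1))

bar 0: v0=E3 v1=E4 downbeat P8
bar 1: v0=D3 v1=B3 downbeat M6
bar 2: v0=F3 v1=D4 downbeat M6
bar 3: v0=D3 v1=B3 downbeat M6
bar 4: v0=F3 v1=D4 downbeat M6
bar 5: v0=D3 v1=F3 downbeat m3
bar 6: v0=C3 v1=A3 downbeat M6
bar 7: v0=D3 v1=A3 downbeat P5
bar 8: v0=F3 v1=F4 downbeat P8
bar 9: v0=D3 v1=B3 downbeat M6
bar 10: v0=E3 v1=E4 downbeat P8
  -> R7 @ bar 3 tick 1 v(1,): B3->F3 leap 6st
  -> R1 @ bar 7 tick 0 v(0, 1): C3/G3 P5 -> D3/A3 P5 similar
  -> R2 @ bar 8 tick 0 v(0, 1): D3/F3 m3 -> F3/F4 P8 similar
  -> R7 @ bar 9 tick 1 v(1,): B3->F3 leap 6st
  -> R7 @ bar 9 tick 3 v(1,): F3->B3 leap 6st
  -> R2 @ bar 10 tick 0 v(0, 1): D3/B3 M6 -> E3/E4 P8 similar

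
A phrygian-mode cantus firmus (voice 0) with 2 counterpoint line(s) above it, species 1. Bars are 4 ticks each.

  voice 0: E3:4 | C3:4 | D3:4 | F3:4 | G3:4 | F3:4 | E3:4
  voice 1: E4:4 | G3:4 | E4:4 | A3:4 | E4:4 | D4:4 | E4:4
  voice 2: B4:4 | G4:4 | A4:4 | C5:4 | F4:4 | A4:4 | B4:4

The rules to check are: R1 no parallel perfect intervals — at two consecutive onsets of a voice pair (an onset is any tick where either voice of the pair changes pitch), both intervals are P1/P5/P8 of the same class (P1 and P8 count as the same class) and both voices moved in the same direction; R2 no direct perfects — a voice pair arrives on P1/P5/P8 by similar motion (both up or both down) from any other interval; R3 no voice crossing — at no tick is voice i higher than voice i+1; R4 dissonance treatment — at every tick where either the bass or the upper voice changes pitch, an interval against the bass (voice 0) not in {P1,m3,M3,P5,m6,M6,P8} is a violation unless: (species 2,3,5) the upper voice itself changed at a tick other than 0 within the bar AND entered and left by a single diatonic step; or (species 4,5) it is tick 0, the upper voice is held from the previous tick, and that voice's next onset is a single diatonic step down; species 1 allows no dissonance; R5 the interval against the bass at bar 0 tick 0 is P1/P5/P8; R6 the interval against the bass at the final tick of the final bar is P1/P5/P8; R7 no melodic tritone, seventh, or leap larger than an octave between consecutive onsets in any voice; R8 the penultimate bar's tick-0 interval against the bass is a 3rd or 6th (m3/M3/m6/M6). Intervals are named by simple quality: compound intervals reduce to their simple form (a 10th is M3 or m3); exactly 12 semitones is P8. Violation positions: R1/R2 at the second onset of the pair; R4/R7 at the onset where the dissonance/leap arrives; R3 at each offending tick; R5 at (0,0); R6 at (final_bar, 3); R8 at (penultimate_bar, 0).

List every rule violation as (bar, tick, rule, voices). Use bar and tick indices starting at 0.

(1, 0, R1, (0, 2))
(1, 0, R2, (0, 1))
(1, 0, R2, (1, 2))
(2, 0, R1, (0, 2))
(2, 0, R4, (0, 1))
(3, 0, R1, (0, 2))
(4, 0, R4, (0, 2))
(6, 0, R1, (1, 2))

bar 0: v0=E3 v1=E4 v2=B4 downbeat P5
bar 1: v0=C3 v1=G3 v2=G4 downbeat P5
bar 2: v0=D3 v1=E4 v2=A4 downbeat P5
bar 3: v0=F3 v1=A3 v2=C5 downbeat P5
bar 4: v0=G3 v1=E4 v2=F4 downbeat m7
bar 5: v0=F3 v1=D4 v2=A4 downbeat M3
bar 6: v0=E3 v1=E4 v2=B4 downbeat P5
  -> R1 @ bar 1 tick 0 v(0, 2): E3/B4 P5 -> C3/G4 P5 similar
  -> R2 @ bar 1 tick 0 v(0, 1): E3/E4 P8 -> C3/G3 P5 similar
  -> R2 @ bar 1 tick 0 v(1, 2): E4/B4 P5 -> G3/G4 P8 similar
  -> R1 @ bar 2 tick 0 v(0, 2): C3/G4 P5 -> D3/A4 P5 similar
  -> R4 @ bar 2 tick 0 v(0, 1): D3/E4 M2 untreated
  -> R1 @ bar 3 tick 0 v(0, 2): D3/A4 P5 -> F3/C5 P5 similar
  -> R4 @ bar 4 tick 0 v(0, 2): G3/F4 m7 untreated
  -> R1 @ bar 6 tick 0 v(1, 2): D4/A4 P5 -> E4/B4 P5 similar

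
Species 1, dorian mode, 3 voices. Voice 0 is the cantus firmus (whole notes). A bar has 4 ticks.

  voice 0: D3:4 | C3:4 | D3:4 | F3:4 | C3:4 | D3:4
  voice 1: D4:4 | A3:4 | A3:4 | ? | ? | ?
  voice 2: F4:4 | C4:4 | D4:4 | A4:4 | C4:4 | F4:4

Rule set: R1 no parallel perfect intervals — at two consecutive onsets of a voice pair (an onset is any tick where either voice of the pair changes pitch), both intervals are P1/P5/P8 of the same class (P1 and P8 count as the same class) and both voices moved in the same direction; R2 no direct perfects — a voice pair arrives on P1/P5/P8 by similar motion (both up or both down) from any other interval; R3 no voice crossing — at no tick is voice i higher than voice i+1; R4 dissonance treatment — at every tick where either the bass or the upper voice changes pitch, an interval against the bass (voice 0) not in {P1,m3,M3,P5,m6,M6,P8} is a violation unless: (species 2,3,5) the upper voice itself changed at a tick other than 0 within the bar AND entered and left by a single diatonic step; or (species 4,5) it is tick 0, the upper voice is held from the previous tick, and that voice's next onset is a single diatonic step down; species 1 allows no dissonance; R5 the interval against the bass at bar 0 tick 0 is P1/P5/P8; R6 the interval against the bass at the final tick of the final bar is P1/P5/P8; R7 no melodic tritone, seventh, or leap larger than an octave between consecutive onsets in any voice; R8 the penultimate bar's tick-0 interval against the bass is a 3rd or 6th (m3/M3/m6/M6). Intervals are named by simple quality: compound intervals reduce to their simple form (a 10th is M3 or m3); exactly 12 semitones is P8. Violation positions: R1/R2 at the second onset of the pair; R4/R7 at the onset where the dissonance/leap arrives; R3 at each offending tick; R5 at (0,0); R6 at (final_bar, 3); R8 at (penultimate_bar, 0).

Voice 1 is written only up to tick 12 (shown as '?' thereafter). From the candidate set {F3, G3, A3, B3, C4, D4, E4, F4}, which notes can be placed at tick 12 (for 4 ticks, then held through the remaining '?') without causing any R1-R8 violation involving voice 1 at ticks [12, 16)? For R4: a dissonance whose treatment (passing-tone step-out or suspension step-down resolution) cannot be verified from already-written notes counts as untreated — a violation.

F3: legal
G3: violates R4
A3: legal
B3: violates R4
C4: violates R1
D4: violates R2
E4: violates R4
F4: violates R2

{A3, F3}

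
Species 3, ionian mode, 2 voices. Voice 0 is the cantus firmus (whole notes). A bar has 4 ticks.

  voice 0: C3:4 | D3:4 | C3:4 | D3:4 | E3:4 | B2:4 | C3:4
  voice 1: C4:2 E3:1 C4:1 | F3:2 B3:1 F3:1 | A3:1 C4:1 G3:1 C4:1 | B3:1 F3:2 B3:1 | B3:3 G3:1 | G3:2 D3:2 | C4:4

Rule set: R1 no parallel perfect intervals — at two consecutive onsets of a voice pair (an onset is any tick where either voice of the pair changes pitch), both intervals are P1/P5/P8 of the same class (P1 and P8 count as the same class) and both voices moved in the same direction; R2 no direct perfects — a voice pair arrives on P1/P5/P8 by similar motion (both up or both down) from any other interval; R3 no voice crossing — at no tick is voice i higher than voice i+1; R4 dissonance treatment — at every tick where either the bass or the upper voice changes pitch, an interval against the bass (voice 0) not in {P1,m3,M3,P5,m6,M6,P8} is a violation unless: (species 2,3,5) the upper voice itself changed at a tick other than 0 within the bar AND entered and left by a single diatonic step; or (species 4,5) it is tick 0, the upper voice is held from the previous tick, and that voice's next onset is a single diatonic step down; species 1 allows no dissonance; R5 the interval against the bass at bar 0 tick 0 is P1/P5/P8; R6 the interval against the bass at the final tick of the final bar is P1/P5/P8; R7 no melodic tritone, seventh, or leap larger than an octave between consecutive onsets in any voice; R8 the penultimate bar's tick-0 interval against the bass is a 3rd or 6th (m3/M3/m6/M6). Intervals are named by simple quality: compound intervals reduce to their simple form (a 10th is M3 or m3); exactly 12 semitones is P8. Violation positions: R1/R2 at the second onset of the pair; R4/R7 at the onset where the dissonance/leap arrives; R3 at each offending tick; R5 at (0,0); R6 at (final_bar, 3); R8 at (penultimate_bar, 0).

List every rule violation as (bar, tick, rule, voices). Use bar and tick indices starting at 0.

(1, 2, R7, (1,))
(1, 3, R7, (1,))
(3, 1, R7, (1,))
(3, 3, R7, (1,))
(6, 0, R2, (0, 1))
(6, 0, R7, (1,))

bar 0: v0=C3 v1=C4 downbeat P8
bar 1: v0=D3 v1=F3 downbeat m3
bar 2: v0=C3 v1=A3 downbeat M6
bar 3: v0=D3 v1=B3 downbeat M6
bar 4: v0=E3 v1=B3 downbeat P5
bar 5: v0=B2 v1=G3 downbeat m6
bar 6: v0=C3 v1=C4 downbeat P8
  -> R7 @ bar 1 tick 2 v(1,): F3->B3 leap 6st
  -> R7 @ bar 1 tick 3 v(1,): B3->F3 leap 6st
  -> R7 @ bar 3 tick 1 v(1,): B3->F3 leap 6st
  -> R7 @ bar 3 tick 3 v(1,): F3->B3 leap 6st
  -> R2 @ bar 6 tick 0 v(0, 1): B2/D3 m3 -> C3/C4 P8 similar
  -> R7 @ bar 6 tick 0 v(1,): D3->C4 leap 10st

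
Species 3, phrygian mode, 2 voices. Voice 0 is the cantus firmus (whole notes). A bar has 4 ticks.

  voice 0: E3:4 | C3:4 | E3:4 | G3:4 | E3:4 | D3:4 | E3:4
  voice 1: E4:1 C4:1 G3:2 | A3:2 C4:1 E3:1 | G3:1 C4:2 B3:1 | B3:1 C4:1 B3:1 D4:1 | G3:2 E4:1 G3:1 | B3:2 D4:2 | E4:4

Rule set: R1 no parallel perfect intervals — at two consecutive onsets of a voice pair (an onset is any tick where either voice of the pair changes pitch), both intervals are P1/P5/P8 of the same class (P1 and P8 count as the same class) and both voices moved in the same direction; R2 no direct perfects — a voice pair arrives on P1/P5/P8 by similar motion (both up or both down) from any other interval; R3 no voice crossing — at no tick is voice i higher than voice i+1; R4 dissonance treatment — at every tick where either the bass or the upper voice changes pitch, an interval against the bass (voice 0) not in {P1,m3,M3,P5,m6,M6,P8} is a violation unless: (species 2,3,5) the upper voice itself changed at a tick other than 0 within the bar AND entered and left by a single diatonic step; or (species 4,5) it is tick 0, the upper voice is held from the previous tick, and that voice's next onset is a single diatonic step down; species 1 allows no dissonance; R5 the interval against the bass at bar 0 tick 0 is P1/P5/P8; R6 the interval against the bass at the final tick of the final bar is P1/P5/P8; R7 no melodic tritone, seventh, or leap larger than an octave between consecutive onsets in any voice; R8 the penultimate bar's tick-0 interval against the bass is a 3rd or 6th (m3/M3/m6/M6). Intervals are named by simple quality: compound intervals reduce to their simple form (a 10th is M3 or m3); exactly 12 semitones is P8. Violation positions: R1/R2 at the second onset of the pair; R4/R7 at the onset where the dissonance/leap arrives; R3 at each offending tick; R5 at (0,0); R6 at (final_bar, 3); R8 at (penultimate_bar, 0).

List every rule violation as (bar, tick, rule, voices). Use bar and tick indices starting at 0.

bar 0: v0=E3 v1=E4 downbeat P8
bar 1: v0=C3 v1=A3 downbeat M6
bar 2: v0=E3 v1=G3 downbeat m3
bar 3: v0=G3 v1=B3 downbeat M3
bar 4: v0=E3 v1=G3 downbeat m3
bar 5: v0=D3 v1=B3 downbeat M6
bar 6: v0=E3 v1=E4 downbeat P8
  -> R1 @ bar 6 tick 0 v(0, 1): D3/D4 P8 -> E3/E4 P8 similar

(6, 0, R1, (0, 1))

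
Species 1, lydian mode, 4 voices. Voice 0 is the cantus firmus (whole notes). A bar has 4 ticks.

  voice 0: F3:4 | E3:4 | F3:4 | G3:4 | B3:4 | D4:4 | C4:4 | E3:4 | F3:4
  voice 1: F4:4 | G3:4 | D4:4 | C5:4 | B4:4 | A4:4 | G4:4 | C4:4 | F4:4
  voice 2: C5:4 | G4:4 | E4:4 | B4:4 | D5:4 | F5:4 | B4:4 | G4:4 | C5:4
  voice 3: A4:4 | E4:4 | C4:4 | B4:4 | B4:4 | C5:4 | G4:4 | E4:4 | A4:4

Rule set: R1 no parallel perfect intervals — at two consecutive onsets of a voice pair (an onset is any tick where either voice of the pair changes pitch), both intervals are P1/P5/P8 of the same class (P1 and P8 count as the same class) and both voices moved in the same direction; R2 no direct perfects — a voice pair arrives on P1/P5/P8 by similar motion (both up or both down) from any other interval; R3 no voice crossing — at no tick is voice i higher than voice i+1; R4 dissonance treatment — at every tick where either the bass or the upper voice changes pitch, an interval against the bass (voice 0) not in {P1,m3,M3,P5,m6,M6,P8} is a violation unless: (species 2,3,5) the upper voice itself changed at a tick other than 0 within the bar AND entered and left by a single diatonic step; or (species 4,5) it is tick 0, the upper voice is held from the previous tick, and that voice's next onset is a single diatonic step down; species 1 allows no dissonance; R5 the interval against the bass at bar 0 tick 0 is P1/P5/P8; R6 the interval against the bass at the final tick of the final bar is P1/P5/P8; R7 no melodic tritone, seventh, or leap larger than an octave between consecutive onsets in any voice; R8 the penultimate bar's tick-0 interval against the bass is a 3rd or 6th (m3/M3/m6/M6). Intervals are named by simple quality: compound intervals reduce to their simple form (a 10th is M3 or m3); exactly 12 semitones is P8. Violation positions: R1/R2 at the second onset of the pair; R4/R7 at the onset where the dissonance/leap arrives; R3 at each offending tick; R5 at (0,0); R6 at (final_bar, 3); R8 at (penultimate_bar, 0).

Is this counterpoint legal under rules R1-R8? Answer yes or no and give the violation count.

bar 0: v0=F3 v1=F4 v2=C5 v3=A4 (M3)
bar 1: v0=E3 v1=G3 v2=G4 v3=E4 (P8)
bar 2: v0=F3 v1=D4 v2=E4 v3=C4 (P5)
bar 3: v0=G3 v1=C5 v2=B4 v3=B4 (M3)
bar 4: v0=B3 v1=B4 v2=D5 v3=B4 (P8)
bar 5: v0=D4 v1=A4 v2=F5 v3=C5 (m7)
bar 6: v0=C4 v1=G4 v2=B4 v3=G4 (P5)
bar 7: v0=E3 v1=C4 v2=G4 v3=E4 (P8)
bar 8: v0=F3 v1=F4 v2=C5 v3=A4 (M3)
  R3 @ bar0.0: C5 above A4
  R5 @ bar0.0: opens on M3
  R3 @ bar0.1: C5 above A4
  R3 @ bar0.2: C5 above A4
  R3 @ bar0.3: C5 above A4
  R2 @ bar1.0: F3/A4 M3 -> E3/E4 P8 similar
  R2 @ bar1.0: F4/C5 P5 -> G3/G4 P8 similar
  R3 @ bar1.0: G4 above E4
  R7 @ bar1.0: F4->G3 leap 10st
  R3 @ bar1.1: G4 above E4
  R3 @ bar1.2: G4 above E4
  R3 @ bar1.3: G4 above E4
  R3 @ bar2.0: E4 above C4
  R4 @ bar2.0: F3/E4 M7 untreated
  R3 @ bar2.1: E4 above C4
  R3 @ bar2.2: E4 above C4
  R3 @ bar2.3: E4 above C4
  R2 @ bar3.0: E4/C4 M3 -> B4/B4 P1 similar
  R3 @ bar3.0: C5 above B4
  R4 @ bar3.0: G3/C5 P4 untreated
  R7 @ bar3.0: D4->C5 leap 10st
  R7 @ bar3.0: C4->B4 leap 11st
  R3 @ bar3.1: C5 above B4
  R3 @ bar3.2: C5 above B4
  R3 @ bar3.3: C5 above B4
  R3 @ bar4.0: D5 above B4
  R3 @ bar4.1: D5 above B4
  R3 @ bar4.2: D5 above B4
  R3 @ bar4.3: D5 above B4
  R3 @ bar5.0: F5 above C5
  R4 @ bar5.0: D4/C5 m7 untreated
  R3 @ bar5.1: F5 above C5
  R3 @ bar5.2: F5 above C5
  R3 @ bar5.3: F5 above C5
  R1 @ bar6.0: D4/A4 P5 -> C4/G4 P5 similar
  R2 @ bar6.0: D4/C5 m7 -> C4/G4 P5 similar
  R2 @ bar6.0: A4/C5 m3 -> G4/G4 P1 similar
  R3 @ bar6.0: B4 above G4
  R4 @ bar6.0: C4/B4 M7 untreated
  R7 @ bar6.0: F5->B4 leap 6st
  R3 @ bar6.1: B4 above G4
  R3 @ bar6.2: B4 above G4
  R3 @ bar6.3: B4 above G4
  R2 @ bar7.0: C4/G4 P5 -> E3/E4 P8 similar
  R2 @ bar7.0: G4/B4 M3 -> C4/G4 P5 similar
  R3 @ bar7.0: G4 above E4
  R8 @ bar7.0: penult P8 not 3rd/6th
  R3 @ bar7.1: G4 above E4
  R3 @ bar7.2: G4 above E4
  R3 @ bar7.3: G4 above E4
  R1 @ bar8.0: C4/G4 P5 -> F4/C5 P5 similar
  R2 @ bar8.0: E3/C4 m6 -> F3/F4 P8 similar
  R2 @ bar8.0: E3/G4 m3 -> F3/C5 P5 similar
  R3 @ bar8.0: C5 above A4
  R3 @ bar8.1: C5 above A4
  R3 @ bar8.2: C5 above A4
  R3 @ bar8.3: C5 above A4
  R6 @ bar8.3: closes on M3

No (58 violations)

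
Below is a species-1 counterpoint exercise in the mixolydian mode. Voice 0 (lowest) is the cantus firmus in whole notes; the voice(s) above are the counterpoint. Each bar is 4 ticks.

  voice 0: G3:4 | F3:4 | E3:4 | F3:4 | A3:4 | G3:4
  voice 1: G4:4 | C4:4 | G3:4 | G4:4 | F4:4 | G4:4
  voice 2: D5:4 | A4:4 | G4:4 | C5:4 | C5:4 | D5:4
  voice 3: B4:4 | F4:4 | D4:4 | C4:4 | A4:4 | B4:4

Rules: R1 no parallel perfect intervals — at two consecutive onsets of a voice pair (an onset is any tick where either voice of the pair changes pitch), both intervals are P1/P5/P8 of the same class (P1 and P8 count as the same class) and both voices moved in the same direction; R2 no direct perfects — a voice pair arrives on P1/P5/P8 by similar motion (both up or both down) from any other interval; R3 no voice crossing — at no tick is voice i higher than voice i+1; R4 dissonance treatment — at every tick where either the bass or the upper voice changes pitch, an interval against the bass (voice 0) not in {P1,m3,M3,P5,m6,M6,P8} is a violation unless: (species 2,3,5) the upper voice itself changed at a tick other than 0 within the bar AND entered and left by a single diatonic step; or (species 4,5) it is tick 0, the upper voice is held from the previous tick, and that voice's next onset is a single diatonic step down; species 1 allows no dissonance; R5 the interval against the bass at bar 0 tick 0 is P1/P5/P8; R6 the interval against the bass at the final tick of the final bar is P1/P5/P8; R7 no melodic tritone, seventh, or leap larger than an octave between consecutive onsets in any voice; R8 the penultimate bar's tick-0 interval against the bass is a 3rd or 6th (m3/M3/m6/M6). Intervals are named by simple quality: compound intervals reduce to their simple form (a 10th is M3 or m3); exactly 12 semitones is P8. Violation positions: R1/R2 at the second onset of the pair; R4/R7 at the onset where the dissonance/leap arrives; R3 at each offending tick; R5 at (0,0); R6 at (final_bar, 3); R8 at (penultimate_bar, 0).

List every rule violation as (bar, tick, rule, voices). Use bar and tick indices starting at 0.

bar 0: v0=G3 v1=G4 v2=D5 v3=B4 downbeat M3
bar 1: v0=F3 v1=C4 v2=A4 v3=F4 downbeat P8
bar 2: v0=E3 v1=G3 v2=G4 v3=D4 downbeat m7
bar 3: v0=F3 v1=G4 v2=C5 v3=C4 downbeat P5
bar 4: v0=A3 v1=F4 v2=C5 v3=A4 downbeat P8
bar 5: v0=G3 v1=G4 v2=D5 v3=B4 downbeat M3
  -> R3 @ bar 0 tick 0 v(2, 3): D5 above B4
  -> R5 @ bar 0 tick 0 v(0, 3): opens on M3
  -> R3 @ bar 0 tick 1 v(2, 3): D5 above B4
  -> R3 @ bar 0 tick 2 v(2, 3): D5 above B4
  -> R3 @ bar 0 tick 3 v(2, 3): D5 above B4
  -> R2 @ bar 1 tick 0 v(0, 1): G3/G4 P8 -> F3/C4 P5 similar
  -> R2 @ bar 1 tick 0 v(0, 3): G3/B4 M3 -> F3/F4 P8 similar
  -> R3 @ bar 1 tick 0 v(2, 3): A4 above F4
  -> R7 @ bar 1 tick 0 v(3,): B4->F4 leap 6st
  -> R3 @ bar 1 tick 1 v(2, 3): A4 above F4
  -> R3 @ bar 1 tick 2 v(2, 3): A4 above F4
  -> R3 @ bar 1 tick 3 v(2, 3): A4 above F4
  -> R2 @ bar 2 tick 0 v(1, 2): C4/A4 M6 -> G3/G4 P8 similar
  -> R2 @ bar 2 tick 0 v(1, 3): C4/F4 P4 -> G3/D4 P5 similar
  -> R3 @ bar 2 tick 0 v(2, 3): G4 above D4
  -> R4 @ bar 2 tick 0 v(0, 3): E3/D4 m7 untreated
  -> R3 @ bar 2 tick 1 v(2, 3): G4 above D4
  -> R3 @ bar 2 tick 2 v(2, 3): G4 above D4
  -> R3 @ bar 2 tick 3 v(2, 3): G4 above D4
  -> R2 @ bar 3 tick 0 v(0, 2): E3/G4 m3 -> F3/C5 P5 similar
  -> R3 @ bar 3 tick 0 v(2, 3): C5 above C4
  -> R4 @ bar 3 tick 0 v(0, 1): F3/G4 M2 untreated
  -> R3 @ bar 3 tick 1 v(2, 3): C5 above C4
  -> R3 @ bar 3 tick 2 v(2, 3): C5 above C4
  -> R3 @ bar 3 tick 3 v(2, 3): C5 above C4
  -> R2 @ bar 4 tick 0 v(0, 3): F3/C4 P5 -> A3/A4 P8 similar
  -> R3 @ bar 4 tick 0 v(2, 3): C5 above A4
  -> R8 @ bar 4 tick 0 v(0, 3): penult P8 not 3rd/6th
  -> R3 @ bar 4 tick 1 v(2, 3): C5 above A4
  -> R3 @ bar 4 tick 2 v(2, 3): C5 above A4
  -> R3 @ bar 4 tick 3 v(2, 3): C5 above A4
  -> R1 @ bar 5 tick 0 v(1, 2): F4/C5 P5 -> G4/D5 P5 similar
  -> R3 @ bar 5 tick 0 v(2, 3): D5 above B4
  -> R3 @ bar 5 tick 1 v(2, 3): D5 above B4
  -> R3 @ bar 5 tick 2 v(2, 3): D5 above B4
  -> R3 @ bar 5 tick 3 v(2, 3): D5 above B4
  -> R6 @ bar 5 tick 3 v(0, 3): closes on M3

(0, 0, R3, (2, 3))
(0, 0, R5, (0, 3))
(0, 1, R3, (2, 3))
(0, 2, R3, (2, 3))
(0, 3, R3, (2, 3))
(1, 0, R2, (0, 1))
(1, 0, R2, (0, 3))
(1, 0, R3, (2, 3))
(1, 0, R7, (3,))
(1, 1, R3, (2, 3))
(1, 2, R3, (2, 3))
(1, 3, R3, (2, 3))
(2, 0, R2, (1, 2))
(2, 0, R2, (1, 3))
(2, 0, R3, (2, 3))
(2, 0, R4, (0, 3))
(2, 1, R3, (2, 3))
(2, 2, R3, (2, 3))
(2, 3, R3, (2, 3))
(3, 0, R2, (0, 2))
(3, 0, R3, (2, 3))
(3, 0, R4, (0, 1))
(3, 1, R3, (2, 3))
(3, 2, R3, (2, 3))
(3, 3, R3, (2, 3))
(4, 0, R2, (0, 3))
(4, 0, R3, (2, 3))
(4, 0, R8, (0, 3))
(4, 1, R3, (2, 3))
(4, 2, R3, (2, 3))
(4, 3, R3, (2, 3))
(5, 0, R1, (1, 2))
(5, 0, R3, (2, 3))
(5, 1, R3, (2, 3))
(5, 2, R3, (2, 3))
(5, 3, R3, (2, 3))
(5, 3, R6, (0, 3))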